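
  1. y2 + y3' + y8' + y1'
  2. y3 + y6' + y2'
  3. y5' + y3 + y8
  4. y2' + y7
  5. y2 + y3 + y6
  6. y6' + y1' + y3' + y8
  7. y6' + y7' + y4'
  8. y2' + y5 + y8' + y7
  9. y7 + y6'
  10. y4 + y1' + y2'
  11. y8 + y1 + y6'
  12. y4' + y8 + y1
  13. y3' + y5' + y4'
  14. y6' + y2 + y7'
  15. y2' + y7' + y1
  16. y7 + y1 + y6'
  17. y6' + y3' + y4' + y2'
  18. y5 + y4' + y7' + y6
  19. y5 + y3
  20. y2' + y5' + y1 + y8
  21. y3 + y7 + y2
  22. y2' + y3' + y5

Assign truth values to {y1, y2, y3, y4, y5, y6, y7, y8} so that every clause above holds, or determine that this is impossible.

Try y2 = 0.
Try y3 = 1.
Try y8 = 0.
Try y6 = 0.
Try y4 = 0.
Every clause is now satisfied; y1, y5, y7 are unconstrained.

y1: 1; y2: 0; y3: 1; y4: 0; y5: 1; y6: 0; y7: 1; y8: 0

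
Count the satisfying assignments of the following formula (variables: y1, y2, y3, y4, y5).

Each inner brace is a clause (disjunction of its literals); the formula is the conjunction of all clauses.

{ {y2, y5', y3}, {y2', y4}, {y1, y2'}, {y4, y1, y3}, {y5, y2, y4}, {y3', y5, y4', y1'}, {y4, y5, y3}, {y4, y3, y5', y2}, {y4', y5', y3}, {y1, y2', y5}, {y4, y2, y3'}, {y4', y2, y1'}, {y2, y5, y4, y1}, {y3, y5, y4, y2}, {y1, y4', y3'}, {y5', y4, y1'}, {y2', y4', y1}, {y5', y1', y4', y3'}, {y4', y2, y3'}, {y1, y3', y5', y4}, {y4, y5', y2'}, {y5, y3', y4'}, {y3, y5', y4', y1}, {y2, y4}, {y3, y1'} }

1

There are 2^5 = 32 truth assignments over (y1, y2, y3, y4, y5).
Split on y3. With y3 = 1, the clauses containing y3 are satisfied and y3' drops from the rest; 0 of the 2^4 = 16 assignments to the other variables satisfy what remains.
With y3 = 0, by the same count on the reduced clause set, 1 assignment works.
Total: 0 + 1 = 1.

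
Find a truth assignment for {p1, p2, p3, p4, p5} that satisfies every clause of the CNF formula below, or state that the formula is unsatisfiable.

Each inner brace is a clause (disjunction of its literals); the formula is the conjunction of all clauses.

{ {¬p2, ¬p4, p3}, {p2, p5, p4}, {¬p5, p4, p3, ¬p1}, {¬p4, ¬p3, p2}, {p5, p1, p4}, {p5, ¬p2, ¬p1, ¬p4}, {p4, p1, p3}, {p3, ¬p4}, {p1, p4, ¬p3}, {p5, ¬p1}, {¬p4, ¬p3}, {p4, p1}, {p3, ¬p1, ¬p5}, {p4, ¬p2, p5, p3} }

Suppose p3 = True.
(¬p4) alone gives p4 = False.
(p1) alone gives p1 = True.
(p5) alone gives p5 = True.
No clause remains; p2 is free.

p1=True, p2=False, p3=True, p4=False, p5=True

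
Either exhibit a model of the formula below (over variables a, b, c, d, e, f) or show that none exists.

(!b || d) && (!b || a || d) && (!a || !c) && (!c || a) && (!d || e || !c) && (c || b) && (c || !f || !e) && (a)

a=true, b=true, c=false, d=true, e=true, f=false

From the singleton clause (a), a = true.
From the singleton clause (!c), c = false.
From the singleton clause (b), b = true.
From the singleton clause (d), d = true.
Case f = false:
Every clause is now satisfied; e is unconstrained.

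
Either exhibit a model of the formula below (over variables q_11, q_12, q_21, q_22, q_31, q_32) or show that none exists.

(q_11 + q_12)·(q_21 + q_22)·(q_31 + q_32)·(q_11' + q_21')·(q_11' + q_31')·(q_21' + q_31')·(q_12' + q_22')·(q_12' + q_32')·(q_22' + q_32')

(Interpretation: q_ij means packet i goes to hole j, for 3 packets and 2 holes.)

UNSATISFIABLE

Suppose q_11 = 1.
(q_21') alone gives q_21 = 0.
(q_22) alone gives q_22 = 1.
(q_31') alone gives q_31 = 0.
(q_32) alone gives q_32 = 1.
Now (q_32') is unsatisfied and unit — conflict.
Backtrack on q_11: now try q_11 = 0.
(q_12) alone gives q_12 = 1.
(q_22') alone gives q_22 = 0.
(q_21) alone gives q_21 = 1.
(q_31') alone gives q_31 = 0.
(q_32) alone gives q_32 = 1.
Now (q_32') is unsatisfied and unit — conflict.
Both values of q_11 lead to a conflict.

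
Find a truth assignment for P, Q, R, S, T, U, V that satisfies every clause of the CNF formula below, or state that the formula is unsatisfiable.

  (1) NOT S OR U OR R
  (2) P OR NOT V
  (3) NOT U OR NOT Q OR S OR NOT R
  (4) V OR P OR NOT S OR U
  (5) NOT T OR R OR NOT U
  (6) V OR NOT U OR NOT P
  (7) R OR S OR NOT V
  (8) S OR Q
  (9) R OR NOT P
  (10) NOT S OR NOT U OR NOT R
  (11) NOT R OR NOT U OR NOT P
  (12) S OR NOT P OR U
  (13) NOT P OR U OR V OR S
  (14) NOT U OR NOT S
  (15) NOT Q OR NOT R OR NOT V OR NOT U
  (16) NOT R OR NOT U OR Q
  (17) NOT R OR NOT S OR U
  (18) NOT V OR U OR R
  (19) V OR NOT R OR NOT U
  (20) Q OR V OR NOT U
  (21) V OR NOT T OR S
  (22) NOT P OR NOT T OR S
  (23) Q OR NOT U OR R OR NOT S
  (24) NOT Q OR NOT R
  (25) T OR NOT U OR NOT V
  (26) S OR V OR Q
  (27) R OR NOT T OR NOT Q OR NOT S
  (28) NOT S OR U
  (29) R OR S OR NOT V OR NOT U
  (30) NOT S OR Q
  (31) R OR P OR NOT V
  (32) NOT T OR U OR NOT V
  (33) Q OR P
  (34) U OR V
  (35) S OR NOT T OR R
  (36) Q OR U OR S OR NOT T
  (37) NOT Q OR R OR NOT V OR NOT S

P=false; Q=true; R=false; S=false; T=false; U=true; V=false

Branch on P: set P = false.
Unit clause (NOT V) forces V = false.
Unit clause (Q) forces Q = true.
Unit clause (NOT R) forces R = false.
Unit clause (U) forces U = true.
Unit clause (NOT T) forces T = false.
Unit clause (NOT S) forces S = false.
All clauses are satisfied.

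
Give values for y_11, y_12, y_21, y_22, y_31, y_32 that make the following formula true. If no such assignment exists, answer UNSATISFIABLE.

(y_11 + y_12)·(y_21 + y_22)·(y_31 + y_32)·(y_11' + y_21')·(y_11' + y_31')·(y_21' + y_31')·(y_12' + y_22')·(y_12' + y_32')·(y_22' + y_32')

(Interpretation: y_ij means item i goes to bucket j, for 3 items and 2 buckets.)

Suppose y_11 = 1.
From the singleton clause (y_21'), y_21 = 0.
From the singleton clause (y_22), y_22 = 1.
From the singleton clause (y_31'), y_31 = 0.
From the singleton clause (y_32), y_32 = 1.
That conflicts with the unit clause (y_32').
Backtrack on y_11: now try y_11 = 0.
From the singleton clause (y_12), y_12 = 1.
From the singleton clause (y_22'), y_22 = 0.
From the singleton clause (y_21), y_21 = 1.
From the singleton clause (y_31'), y_31 = 0.
From the singleton clause (y_32), y_32 = 1.
That conflicts with the unit clause (y_32').
Neither y_11 = 1 nor y_11 = 0 works.

UNSATISFIABLE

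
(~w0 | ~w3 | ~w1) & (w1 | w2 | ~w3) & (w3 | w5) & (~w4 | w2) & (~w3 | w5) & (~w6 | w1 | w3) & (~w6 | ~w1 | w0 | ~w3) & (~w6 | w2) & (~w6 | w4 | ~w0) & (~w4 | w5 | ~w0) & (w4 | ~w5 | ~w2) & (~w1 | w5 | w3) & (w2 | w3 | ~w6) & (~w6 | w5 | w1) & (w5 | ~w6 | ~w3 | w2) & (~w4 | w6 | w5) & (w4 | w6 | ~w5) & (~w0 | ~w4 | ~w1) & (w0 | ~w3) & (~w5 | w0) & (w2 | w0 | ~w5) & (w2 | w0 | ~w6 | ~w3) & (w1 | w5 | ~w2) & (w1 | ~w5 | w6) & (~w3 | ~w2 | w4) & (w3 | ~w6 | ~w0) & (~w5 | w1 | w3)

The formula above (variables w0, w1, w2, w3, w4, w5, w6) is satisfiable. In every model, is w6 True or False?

Suppose w6 = 0.
Case w3 = 1:
From the singleton clause (w5), w5 = 1.
From the singleton clause (w4), w4 = 1.
From the singleton clause (w2), w2 = 1.
From the singleton clause (w0), w0 = 1.
From the singleton clause (~w1), w1 = 0.
But (w1) is also a unit clause — contradiction.
Backtrack on w3: now try w3 = 0.
From the singleton clause (w5), w5 = 1.
From the singleton clause (w4), w4 = 1.
From the singleton clause (w2), w2 = 1.
From the singleton clause (w0), w0 = 1.
From the singleton clause (~w1), w1 = 0.
But (w1) is also a unit clause — contradiction.
Both values of w3 lead to a conflict.
So every satisfying assignment has w6 = True.

True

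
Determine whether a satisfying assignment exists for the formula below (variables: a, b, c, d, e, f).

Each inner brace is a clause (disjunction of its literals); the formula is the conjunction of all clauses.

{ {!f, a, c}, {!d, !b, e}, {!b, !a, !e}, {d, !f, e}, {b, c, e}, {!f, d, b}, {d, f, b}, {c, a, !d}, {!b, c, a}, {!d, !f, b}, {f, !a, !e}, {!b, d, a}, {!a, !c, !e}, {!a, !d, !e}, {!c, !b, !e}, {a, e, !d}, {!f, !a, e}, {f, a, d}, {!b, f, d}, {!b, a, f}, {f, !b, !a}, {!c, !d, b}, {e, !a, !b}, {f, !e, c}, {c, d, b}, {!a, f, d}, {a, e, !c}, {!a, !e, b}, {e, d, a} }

Try f = false.
Try d = true.
Try b = false.
The clause (!c) is unit, so c = false.
The clause (e) is unit, so e = true.
But (!e) is also a unit clause — contradiction.
That branch fails; take b = true instead.
The clause (e) is unit, so e = true.
The clause (!a) is unit, so a = false.
But (a) is also a unit clause — contradiction.
Both values of b lead to a conflict.
That branch fails; take d = false instead.
The clause (b) is unit, so b = true.
But (!b) is also a unit clause — contradiction.
Both values of d lead to a conflict.
That branch fails; take f = true instead.
Try a = true.
The clause (e) is unit, so e = true.
The clause (!b) is unit, so b = false.
But (b) is also a unit clause — contradiction.
That branch fails; take a = false instead.
The clause (c) is unit, so c = true.
The clause (e) is unit, so e = true.
The clause (!b) is unit, so b = false.
The clause (d) is unit, so d = true.
But (!d) is also a unit clause — contradiction.
Both values of a lead to a conflict.
Both values of f lead to a conflict.
No assignment satisfies every clause.

Unsatisfiable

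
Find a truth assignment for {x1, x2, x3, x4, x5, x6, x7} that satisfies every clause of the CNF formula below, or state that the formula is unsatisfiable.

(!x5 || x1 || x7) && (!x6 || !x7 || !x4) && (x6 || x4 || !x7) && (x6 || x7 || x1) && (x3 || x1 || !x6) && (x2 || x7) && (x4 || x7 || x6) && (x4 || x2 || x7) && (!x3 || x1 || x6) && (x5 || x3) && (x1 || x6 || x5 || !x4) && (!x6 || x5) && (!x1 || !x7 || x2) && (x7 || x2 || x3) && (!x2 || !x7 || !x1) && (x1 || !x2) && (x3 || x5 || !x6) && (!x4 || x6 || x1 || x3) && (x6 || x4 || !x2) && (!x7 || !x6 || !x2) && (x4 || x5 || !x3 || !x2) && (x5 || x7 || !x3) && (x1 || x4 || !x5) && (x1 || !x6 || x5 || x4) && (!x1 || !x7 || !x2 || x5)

x1: true, x2: true, x3: false, x4: true, x5: true, x6: false, x7: false

Try x2 = true.
Unit clause (x1) forces x1 = true.
Unit clause (!x7) forces x7 = false.
Try x4 = true.
Try x5 = true.
Every clause is now satisfied; x3, x6 are unconstrained.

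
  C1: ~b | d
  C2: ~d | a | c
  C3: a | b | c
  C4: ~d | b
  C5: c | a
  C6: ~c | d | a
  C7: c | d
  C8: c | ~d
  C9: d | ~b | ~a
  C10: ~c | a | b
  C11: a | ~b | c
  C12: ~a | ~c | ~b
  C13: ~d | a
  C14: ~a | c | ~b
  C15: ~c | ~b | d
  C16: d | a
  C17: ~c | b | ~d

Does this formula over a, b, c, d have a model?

Branch on b: set b = 0.
(~d) alone gives d = 0.
(c) alone gives c = 1.
(a) alone gives a = 1.
Every clause now holds.
A satisfying assignment: a ↦ 1; b ↦ 0; c ↦ 1; d ↦ 0.

Yes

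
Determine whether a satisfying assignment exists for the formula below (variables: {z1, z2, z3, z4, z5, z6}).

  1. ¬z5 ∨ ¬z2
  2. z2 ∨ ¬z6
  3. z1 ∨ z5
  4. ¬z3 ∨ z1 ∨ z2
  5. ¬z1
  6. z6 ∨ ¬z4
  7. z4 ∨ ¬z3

From the singleton clause (¬z1), z1 = False.
From the singleton clause (z5), z5 = True.
From the singleton clause (¬z2), z2 = False.
From the singleton clause (¬z6), z6 = False.
From the singleton clause (¬z3), z3 = False.
From the singleton clause (¬z4), z4 = False.
Every clause now holds.
A satisfying assignment: z1 ↦ False,  z2 ↦ False,  z3 ↦ False,  z4 ↦ False,  z5 ↦ True,  z6 ↦ False.

Yes, satisfiable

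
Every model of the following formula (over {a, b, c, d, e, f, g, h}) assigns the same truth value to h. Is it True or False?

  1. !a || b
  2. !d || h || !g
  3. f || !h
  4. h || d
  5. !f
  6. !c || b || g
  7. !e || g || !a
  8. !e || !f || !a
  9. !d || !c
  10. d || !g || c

Suppose h = true.
The clause (f) is unit, so f = true.
That conflicts with the unit clause (!f).
So every satisfying assignment has h = False.

False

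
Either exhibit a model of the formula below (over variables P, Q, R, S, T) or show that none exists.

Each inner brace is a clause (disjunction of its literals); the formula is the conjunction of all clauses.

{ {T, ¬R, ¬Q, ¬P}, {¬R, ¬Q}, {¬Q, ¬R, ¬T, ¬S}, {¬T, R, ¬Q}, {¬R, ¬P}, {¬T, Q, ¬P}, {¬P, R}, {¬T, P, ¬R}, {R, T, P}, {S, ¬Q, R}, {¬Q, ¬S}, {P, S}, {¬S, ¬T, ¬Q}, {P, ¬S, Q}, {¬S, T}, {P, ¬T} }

Branch on R: set R = False.
(¬P) alone gives P = False.
(T) alone gives T = True.
But (¬T) is also a unit clause — contradiction.
Backtrack on R: now try R = True.
(¬Q) alone gives Q = False.
(¬P) alone gives P = False.
(¬T) alone gives T = False.
(S) alone gives S = True.
But (¬S) is also a unit clause — contradiction.
Both values of R lead to a conflict.

UNSATISFIABLE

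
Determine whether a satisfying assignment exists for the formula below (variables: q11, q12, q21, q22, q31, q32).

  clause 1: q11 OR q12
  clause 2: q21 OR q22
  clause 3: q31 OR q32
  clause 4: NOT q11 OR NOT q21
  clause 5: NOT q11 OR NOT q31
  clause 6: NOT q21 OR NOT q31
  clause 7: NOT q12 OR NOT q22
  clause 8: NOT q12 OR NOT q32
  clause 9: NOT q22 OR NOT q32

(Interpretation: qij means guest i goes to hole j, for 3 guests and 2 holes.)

Unsatisfiable

Suppose q11 = true.
Unit clause (NOT q21) forces q21 = false.
Unit clause (q22) forces q22 = true.
Unit clause (NOT q31) forces q31 = false.
Unit clause (q32) forces q32 = true.
But (NOT q32) is also a unit clause — contradiction.
Backtrack on q11: now try q11 = false.
Unit clause (q12) forces q12 = true.
Unit clause (NOT q22) forces q22 = false.
Unit clause (q21) forces q21 = true.
Unit clause (NOT q31) forces q31 = false.
Unit clause (q32) forces q32 = true.
But (NOT q32) is also a unit clause — contradiction.
Neither q11 = true nor q11 = false works.
No assignment satisfies every clause.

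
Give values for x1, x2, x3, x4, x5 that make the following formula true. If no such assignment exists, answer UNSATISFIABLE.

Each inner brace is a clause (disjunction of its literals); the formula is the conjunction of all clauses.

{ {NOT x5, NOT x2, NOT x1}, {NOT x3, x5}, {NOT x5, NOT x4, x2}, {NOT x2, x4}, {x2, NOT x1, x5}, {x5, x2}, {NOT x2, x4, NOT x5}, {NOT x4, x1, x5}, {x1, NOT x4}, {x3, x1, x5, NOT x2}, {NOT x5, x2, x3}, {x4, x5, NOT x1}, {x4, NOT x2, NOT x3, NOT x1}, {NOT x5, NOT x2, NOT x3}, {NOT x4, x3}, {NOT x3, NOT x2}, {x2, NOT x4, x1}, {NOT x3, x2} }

UNSATISFIABLE

Case x3 = false:
From the singleton clause (NOT x4), x4 = false.
From the singleton clause (NOT x2), x2 = false.
From the singleton clause (x5), x5 = true.
But (NOT x5) is also a unit clause — contradiction.
That branch fails; take x3 = true instead.
From the singleton clause (x5), x5 = true.
From the singleton clause (NOT x2), x2 = false.
But (x2) is also a unit clause — contradiction.
Both values of x3 lead to a conflict.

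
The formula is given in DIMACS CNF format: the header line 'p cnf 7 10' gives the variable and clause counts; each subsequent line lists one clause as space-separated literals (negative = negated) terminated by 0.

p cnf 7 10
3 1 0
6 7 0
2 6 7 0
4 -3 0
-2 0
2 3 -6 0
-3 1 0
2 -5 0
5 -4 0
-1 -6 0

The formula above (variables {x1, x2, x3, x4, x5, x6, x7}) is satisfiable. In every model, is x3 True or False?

False

Suppose x3 = True.
From the singleton clause (x4), x4 = True.
From the singleton clause (¬x2), x2 = False.
From the singleton clause (x1), x1 = True.
From the singleton clause (¬x5), x5 = False.
But (x5) is also a unit clause — contradiction.
So every satisfying assignment has x3 = False.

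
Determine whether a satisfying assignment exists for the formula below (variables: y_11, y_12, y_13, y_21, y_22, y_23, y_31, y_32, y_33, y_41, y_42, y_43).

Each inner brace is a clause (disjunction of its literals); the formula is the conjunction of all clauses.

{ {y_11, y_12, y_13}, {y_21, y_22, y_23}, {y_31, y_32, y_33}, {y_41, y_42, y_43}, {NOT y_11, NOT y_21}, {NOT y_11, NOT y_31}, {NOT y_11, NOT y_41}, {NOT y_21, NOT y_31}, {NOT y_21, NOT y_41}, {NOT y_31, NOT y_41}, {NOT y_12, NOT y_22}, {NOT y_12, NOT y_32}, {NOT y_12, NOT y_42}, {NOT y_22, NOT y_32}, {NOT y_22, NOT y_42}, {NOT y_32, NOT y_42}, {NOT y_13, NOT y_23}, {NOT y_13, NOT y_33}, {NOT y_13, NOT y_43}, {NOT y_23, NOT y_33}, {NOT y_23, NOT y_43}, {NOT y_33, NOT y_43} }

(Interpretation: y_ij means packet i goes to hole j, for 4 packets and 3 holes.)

Try y_11 = false.
Try y_12 = true.
Unit clause (NOT y_22) forces y_22 = false.
Unit clause (NOT y_32) forces y_32 = false.
Unit clause (NOT y_42) forces y_42 = false.
Try y_21 = true.
Unit clause (NOT y_31) forces y_31 = false.
Unit clause (y_33) forces y_33 = true.
Unit clause (NOT y_41) forces y_41 = false.
Unit clause (y_43) forces y_43 = true.
Now (NOT y_43) is unsatisfied and unit — conflict.
So y_21 must be the other value — set y_21 = false.
Unit clause (y_23) forces y_23 = true.
Unit clause (NOT y_13) forces y_13 = false.
Unit clause (NOT y_33) forces y_33 = false.
Unit clause (y_31) forces y_31 = true.
Unit clause (NOT y_41) forces y_41 = false.
Unit clause (y_43) forces y_43 = true.
Now (NOT y_43) is unsatisfied and unit — conflict.
Neither y_21 = true nor y_21 = false works.
So y_12 must be the other value — set y_12 = false.
Unit clause (y_13) forces y_13 = true.
Unit clause (NOT y_23) forces y_23 = false.
Unit clause (NOT y_33) forces y_33 = false.
Unit clause (NOT y_43) forces y_43 = false.
Try y_21 = true.
Unit clause (NOT y_31) forces y_31 = false.
Unit clause (y_32) forces y_32 = true.
Unit clause (NOT y_41) forces y_41 = false.
Unit clause (y_42) forces y_42 = true.
Now (NOT y_42) is unsatisfied and unit — conflict.
So y_21 must be the other value — set y_21 = false.
Unit clause (y_22) forces y_22 = true.
Unit clause (NOT y_32) forces y_32 = false.
Unit clause (y_31) forces y_31 = true.
Unit clause (NOT y_41) forces y_41 = false.
Unit clause (y_42) forces y_42 = true.
Now (NOT y_42) is unsatisfied and unit — conflict.
Neither y_21 = true nor y_21 = false works.
Neither y_12 = true nor y_12 = false works.
So y_11 must be the other value — set y_11 = true.
Unit clause (NOT y_21) forces y_21 = false.
Unit clause (NOT y_31) forces y_31 = false.
Unit clause (NOT y_41) forces y_41 = false.
Try y_22 = true.
Unit clause (NOT y_12) forces y_12 = false.
Unit clause (NOT y_32) forces y_32 = false.
Unit clause (y_33) forces y_33 = true.
Unit clause (NOT y_42) forces y_42 = false.
Unit clause (y_43) forces y_43 = true.
Now (NOT y_43) is unsatisfied and unit — conflict.
So y_22 must be the other value — set y_22 = false.
Unit clause (y_23) forces y_23 = true.
Unit clause (NOT y_13) forces y_13 = false.
Unit clause (NOT y_33) forces y_33 = false.
Unit clause (y_32) forces y_32 = true.
Unit clause (NOT y_12) forces y_12 = false.
Unit clause (NOT y_42) forces y_42 = false.
Unit clause (y_43) forces y_43 = true.
Now (NOT y_43) is unsatisfied and unit — conflict.
Neither y_22 = true nor y_22 = false works.
Neither y_11 = true nor y_11 = false works.
No assignment satisfies every clause.

Unsatisfiable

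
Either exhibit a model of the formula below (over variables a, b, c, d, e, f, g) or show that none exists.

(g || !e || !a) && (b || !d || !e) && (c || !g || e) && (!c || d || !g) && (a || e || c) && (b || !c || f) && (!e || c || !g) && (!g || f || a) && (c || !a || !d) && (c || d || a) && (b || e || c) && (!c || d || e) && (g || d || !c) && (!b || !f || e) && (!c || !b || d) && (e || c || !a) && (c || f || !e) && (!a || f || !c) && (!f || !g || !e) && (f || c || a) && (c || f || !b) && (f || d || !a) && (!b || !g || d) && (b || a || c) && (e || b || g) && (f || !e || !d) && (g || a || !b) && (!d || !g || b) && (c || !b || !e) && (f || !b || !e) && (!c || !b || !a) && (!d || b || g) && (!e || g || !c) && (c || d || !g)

Try g = true.
Try c = true.
(d) alone gives d = true.
(b) alone gives b = true.
(!a) alone gives a = false.
(f) alone gives f = true.
(e) alone gives e = true.
That conflicts with the unit clause (!e).
Undo c and try c = false.
(e) alone gives e = true.
That conflicts with the unit clause (!e).
Neither c = true nor c = false works.
Undo g and try g = false.
Try e = false.
(b) alone gives b = true.
(!f) alone gives f = false.
(c) alone gives c = true.
(d) alone gives d = true.
(!a) alone gives a = false.
That conflicts with the unit clause (a).
Undo e and try e = true.
(!a) alone gives a = false.
(!b) alone gives b = false.
(!d) alone gives d = false.
(c) alone gives c = true.
That conflicts with the unit clause (!c).
Neither e = true nor e = false works.
Neither g = true nor g = false works.

UNSATISFIABLE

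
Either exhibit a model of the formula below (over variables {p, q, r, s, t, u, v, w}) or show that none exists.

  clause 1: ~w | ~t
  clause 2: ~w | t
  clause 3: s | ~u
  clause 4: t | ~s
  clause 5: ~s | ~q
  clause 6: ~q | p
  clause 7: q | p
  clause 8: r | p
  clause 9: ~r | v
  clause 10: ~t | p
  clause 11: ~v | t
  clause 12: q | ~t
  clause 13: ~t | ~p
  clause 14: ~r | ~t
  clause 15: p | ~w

p ↦ 1,  q ↦ 1,  r ↦ 0,  s ↦ 0,  t ↦ 0,  u ↦ 0,  v ↦ 0,  w ↦ 0

Branch on w: set w = 0.
Branch on s: set s = 0.
(~u) alone gives u = 0.
Branch on q: set q = 1.
(p) alone gives p = 1.
(~t) alone gives t = 0.
(~v) alone gives v = 0.
(~r) alone gives r = 0.
Every clause now holds.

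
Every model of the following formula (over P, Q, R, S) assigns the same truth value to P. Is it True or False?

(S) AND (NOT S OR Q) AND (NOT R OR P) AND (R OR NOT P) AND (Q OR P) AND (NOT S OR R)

Suppose P = false.
The clause (S) is unit, so S = true.
The clause (Q) is unit, so Q = true.
The clause (NOT R) is unit, so R = false.
But (R) is also a unit clause — contradiction.
So every satisfying assignment has P = True.

True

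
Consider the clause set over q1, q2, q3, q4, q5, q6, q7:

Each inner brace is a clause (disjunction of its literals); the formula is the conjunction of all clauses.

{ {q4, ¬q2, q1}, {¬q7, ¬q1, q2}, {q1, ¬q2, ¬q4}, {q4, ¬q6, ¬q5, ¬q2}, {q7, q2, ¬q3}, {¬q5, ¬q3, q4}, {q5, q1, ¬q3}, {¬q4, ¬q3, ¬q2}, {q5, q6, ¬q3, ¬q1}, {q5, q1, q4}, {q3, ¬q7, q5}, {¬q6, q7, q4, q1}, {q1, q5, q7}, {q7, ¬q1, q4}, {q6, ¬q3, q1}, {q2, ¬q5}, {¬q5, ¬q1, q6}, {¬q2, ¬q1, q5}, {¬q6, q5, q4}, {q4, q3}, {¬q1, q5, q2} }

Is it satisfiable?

Branch on q2: set q2 = True.
Branch on q4: set q4 = True.
(q1) alone gives q1 = True.
(¬q3) alone gives q3 = False.
(q5) alone gives q5 = True.
(q6) alone gives q6 = True.
No clause remains; q7 is free.
A satisfying assignment: q1 ↦ True; q2 ↦ True; q3 ↦ False; q4 ↦ True; q5 ↦ True; q6 ↦ True; q7 ↦ True.

Yes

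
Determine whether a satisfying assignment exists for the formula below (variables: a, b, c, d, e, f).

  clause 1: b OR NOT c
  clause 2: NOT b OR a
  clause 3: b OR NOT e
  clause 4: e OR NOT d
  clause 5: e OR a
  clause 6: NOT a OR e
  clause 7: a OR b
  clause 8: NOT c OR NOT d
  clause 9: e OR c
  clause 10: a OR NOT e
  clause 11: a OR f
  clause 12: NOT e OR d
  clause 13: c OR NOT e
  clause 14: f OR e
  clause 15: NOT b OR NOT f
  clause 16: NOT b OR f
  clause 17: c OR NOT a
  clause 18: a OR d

No

Case b = true:
(a) alone gives a = true.
(e) alone gives e = true.
(d) alone gives d = true.
(NOT c) alone gives c = false.
That conflicts with the unit clause (c).
Undo b and try b = false.
(NOT c) alone gives c = false.
(NOT e) alone gives e = false.
That conflicts with the unit clause (e).
Neither b = true nor b = false works.
No assignment satisfies every clause.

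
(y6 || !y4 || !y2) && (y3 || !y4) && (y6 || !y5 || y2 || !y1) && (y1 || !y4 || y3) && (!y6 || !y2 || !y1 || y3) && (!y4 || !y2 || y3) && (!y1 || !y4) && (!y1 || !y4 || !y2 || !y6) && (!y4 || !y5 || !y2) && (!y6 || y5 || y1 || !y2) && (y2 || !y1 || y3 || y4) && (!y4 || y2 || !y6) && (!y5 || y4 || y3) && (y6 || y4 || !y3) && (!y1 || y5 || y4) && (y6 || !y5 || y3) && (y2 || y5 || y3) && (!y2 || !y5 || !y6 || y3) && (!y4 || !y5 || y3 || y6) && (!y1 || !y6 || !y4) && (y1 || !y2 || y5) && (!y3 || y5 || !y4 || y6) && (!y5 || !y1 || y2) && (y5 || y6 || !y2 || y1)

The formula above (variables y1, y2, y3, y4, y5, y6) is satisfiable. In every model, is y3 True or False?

True

Suppose y3 = false.
Unit clause (!y4) forces y4 = false.
Unit clause (!y5) forces y5 = false.
Unit clause (!y1) forces y1 = false.
Unit clause (y2) forces y2 = true.
But (!y2) is also a unit clause — contradiction.
So every satisfying assignment has y3 = True.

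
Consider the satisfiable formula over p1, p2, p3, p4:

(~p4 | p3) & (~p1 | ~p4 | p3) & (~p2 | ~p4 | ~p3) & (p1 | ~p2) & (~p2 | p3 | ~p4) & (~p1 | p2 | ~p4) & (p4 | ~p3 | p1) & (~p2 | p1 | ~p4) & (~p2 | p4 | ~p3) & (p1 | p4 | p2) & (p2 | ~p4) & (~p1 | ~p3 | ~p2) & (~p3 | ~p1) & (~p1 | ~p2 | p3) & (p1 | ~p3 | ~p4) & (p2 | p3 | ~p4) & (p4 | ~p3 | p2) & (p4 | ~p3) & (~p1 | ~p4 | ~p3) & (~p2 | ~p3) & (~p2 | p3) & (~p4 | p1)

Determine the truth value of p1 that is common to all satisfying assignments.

True

Suppose p1 = 0.
Unit clause (~p2) forces p2 = 0.
Unit clause (p4) forces p4 = 1.
But (~p4) is also a unit clause — contradiction.
So every satisfying assignment has p1 = True.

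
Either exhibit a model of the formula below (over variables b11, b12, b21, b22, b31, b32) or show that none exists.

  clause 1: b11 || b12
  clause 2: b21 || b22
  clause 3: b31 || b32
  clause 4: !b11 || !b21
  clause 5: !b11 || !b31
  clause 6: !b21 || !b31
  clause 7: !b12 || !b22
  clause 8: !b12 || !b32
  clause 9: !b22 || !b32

UNSATISFIABLE

Branch on b11: set b11 = true.
Unit clause (!b21) forces b21 = false.
Unit clause (b22) forces b22 = true.
Unit clause (!b31) forces b31 = false.
Unit clause (b32) forces b32 = true.
Now (!b32) is unsatisfied and unit — conflict.
That branch fails; take b11 = false instead.
Unit clause (b12) forces b12 = true.
Unit clause (!b22) forces b22 = false.
Unit clause (b21) forces b21 = true.
Unit clause (!b31) forces b31 = false.
Unit clause (b32) forces b32 = true.
Now (!b32) is unsatisfied and unit — conflict.
Both values of b11 lead to a conflict.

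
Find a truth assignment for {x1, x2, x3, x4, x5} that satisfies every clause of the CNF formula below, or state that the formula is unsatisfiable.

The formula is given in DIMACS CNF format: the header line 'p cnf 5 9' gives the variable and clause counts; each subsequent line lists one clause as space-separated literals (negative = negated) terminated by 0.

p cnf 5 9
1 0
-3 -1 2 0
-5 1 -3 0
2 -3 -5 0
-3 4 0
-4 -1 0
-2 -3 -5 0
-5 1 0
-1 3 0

From the singleton clause (x1), x1 = True.
From the singleton clause (¬x4), x4 = False.
From the singleton clause (¬x3), x3 = False.
Now (x3) is unsatisfied and unit — conflict.

UNSATISFIABLE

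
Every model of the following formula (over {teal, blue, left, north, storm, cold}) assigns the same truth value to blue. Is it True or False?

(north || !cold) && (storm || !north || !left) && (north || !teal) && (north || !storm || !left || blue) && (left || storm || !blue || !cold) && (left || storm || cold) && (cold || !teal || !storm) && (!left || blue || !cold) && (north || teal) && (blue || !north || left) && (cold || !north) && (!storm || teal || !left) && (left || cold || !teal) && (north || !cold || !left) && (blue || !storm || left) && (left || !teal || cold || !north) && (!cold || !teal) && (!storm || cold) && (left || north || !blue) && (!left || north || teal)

Suppose blue = false.
Suppose north = true.
The clause (left) is unit, so left = true.
The clause (storm) is unit, so storm = true.
The clause (!cold) is unit, so cold = false.
But (cold) is also a unit clause — contradiction.
So north must be the other value — set north = false.
The clause (!cold) is unit, so cold = false.
The clause (!teal) is unit, so teal = false.
But (teal) is also a unit clause — contradiction.
Either choice for north ends in contradiction.
So every satisfying assignment has blue = True.

True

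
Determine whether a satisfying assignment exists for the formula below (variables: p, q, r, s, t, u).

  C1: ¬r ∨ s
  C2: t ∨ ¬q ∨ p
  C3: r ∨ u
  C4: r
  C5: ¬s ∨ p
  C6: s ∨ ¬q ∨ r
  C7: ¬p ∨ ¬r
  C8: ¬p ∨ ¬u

No

From the singleton clause (r), r = True.
From the singleton clause (s), s = True.
From the singleton clause (p), p = True.
That conflicts with the unit clause (¬p).
No assignment satisfies every clause.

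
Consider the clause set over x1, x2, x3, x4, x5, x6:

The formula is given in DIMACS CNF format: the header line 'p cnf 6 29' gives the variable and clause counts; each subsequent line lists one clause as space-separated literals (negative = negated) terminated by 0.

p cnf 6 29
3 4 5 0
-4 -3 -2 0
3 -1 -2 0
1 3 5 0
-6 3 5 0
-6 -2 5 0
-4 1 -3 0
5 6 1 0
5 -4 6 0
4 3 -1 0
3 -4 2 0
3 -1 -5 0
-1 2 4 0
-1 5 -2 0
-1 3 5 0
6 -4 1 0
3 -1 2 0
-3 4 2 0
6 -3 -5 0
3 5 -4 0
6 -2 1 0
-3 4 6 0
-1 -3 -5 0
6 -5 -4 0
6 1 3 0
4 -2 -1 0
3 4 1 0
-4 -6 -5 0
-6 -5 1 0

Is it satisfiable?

Branch on x3: set x3 = True.
Branch on x4: set x4 = True.
Unit clause (¬x2) forces x2 = False.
Unit clause (x1) forces x1 = True.
Unit clause (¬x5) forces x5 = False.
Unit clause (x6) forces x6 = True.
This assignment satisfies each clause.
A satisfying assignment: x1: True,  x2: False,  x3: True,  x4: True,  x5: False,  x6: True.

Yes, satisfiable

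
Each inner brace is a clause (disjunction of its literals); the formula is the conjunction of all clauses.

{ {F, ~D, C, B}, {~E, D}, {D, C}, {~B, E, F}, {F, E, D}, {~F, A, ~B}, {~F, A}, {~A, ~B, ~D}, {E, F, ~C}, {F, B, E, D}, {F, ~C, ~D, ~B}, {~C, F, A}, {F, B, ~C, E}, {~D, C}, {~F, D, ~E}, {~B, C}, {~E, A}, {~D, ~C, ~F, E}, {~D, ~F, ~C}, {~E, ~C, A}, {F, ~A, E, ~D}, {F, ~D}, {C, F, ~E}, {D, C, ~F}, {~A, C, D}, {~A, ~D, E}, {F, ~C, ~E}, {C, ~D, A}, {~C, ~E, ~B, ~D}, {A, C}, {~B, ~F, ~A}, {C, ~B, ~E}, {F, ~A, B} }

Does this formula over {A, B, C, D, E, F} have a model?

Case E = 0:
Case D = 0:
From the singleton clause (C), C = 1.
From the singleton clause (F), F = 1.
From the singleton clause (A), A = 1.
From the singleton clause (~B), B = 0.
This assignment satisfies each clause.
A satisfying assignment: A=1; B=0; C=1; D=0; E=0; F=1.

Satisfiable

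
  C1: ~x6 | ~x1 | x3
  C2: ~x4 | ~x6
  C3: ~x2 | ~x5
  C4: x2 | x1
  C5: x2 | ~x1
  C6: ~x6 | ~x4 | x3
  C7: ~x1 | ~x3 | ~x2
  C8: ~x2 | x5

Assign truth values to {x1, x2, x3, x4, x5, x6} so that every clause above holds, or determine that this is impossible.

Suppose x4 = 0.
Suppose x2 = 0.
(x1) alone gives x1 = 1.
That conflicts with the unit clause (~x1).
Backtrack on x2: now try x2 = 1.
(~x5) alone gives x5 = 0.
That conflicts with the unit clause (x5).
Neither x2 = 1 nor x2 = 0 works.
Backtrack on x4: now try x4 = 1.
(~x6) alone gives x6 = 0.
Suppose x2 = 0.
(x1) alone gives x1 = 1.
That conflicts with the unit clause (~x1).
Backtrack on x2: now try x2 = 1.
(~x5) alone gives x5 = 0.
That conflicts with the unit clause (x5).
Neither x2 = 1 nor x2 = 0 works.
Neither x4 = 1 nor x4 = 0 works.

UNSATISFIABLE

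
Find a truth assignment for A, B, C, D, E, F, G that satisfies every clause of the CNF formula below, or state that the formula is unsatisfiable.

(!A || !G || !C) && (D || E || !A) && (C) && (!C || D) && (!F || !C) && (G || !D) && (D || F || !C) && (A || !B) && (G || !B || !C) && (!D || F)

The clause (C) is unit, so C = true.
The clause (D) is unit, so D = true.
The clause (!F) is unit, so F = false.
But (F) is also a unit clause — contradiction.

UNSATISFIABLE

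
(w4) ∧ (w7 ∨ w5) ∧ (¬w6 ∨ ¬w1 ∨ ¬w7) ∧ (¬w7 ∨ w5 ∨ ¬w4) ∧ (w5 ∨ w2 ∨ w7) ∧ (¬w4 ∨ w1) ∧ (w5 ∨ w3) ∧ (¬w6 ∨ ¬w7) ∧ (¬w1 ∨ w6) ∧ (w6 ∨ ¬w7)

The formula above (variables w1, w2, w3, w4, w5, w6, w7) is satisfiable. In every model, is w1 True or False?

Suppose w1 = False.
From the singleton clause (w4), w4 = True.
But (¬w4) is also a unit clause — contradiction.
So every satisfying assignment has w1 = True.

True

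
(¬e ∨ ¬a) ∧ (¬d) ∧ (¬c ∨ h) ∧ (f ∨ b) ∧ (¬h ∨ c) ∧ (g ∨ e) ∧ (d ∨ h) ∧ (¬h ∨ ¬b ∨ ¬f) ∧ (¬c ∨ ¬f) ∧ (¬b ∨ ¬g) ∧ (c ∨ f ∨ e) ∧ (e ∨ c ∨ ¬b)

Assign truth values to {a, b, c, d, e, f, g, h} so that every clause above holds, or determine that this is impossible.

Unit clause (¬d) forces d = False.
Unit clause (h) forces h = True.
Unit clause (c) forces c = True.
Unit clause (¬f) forces f = False.
Unit clause (b) forces b = True.
Unit clause (¬g) forces g = False.
Unit clause (e) forces e = True.
Unit clause (¬a) forces a = False.
This assignment satisfies each clause.

a ↦ False; b ↦ True; c ↦ True; d ↦ False; e ↦ True; f ↦ False; g ↦ False; h ↦ True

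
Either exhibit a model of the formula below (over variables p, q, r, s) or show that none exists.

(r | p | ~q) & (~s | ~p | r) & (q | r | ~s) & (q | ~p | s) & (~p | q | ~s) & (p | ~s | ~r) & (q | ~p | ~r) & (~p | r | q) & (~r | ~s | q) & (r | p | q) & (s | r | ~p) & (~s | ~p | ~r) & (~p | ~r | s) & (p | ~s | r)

Suppose r = 1.
Suppose p = 0.
The clause (~s) is unit, so s = 0.
No clause remains; q is free.

p ↦ 0,  q ↦ 0,  r ↦ 1,  s ↦ 0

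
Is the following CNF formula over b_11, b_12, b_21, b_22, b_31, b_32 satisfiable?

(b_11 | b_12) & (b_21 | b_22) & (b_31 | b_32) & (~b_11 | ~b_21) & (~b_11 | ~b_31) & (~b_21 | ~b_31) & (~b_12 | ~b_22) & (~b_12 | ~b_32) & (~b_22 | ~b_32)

Unsatisfiable

Try b_11 = 1.
(~b_21) alone gives b_21 = 0.
(b_22) alone gives b_22 = 1.
(~b_31) alone gives b_31 = 0.
(b_32) alone gives b_32 = 1.
That conflicts with the unit clause (~b_32).
Backtrack on b_11: now try b_11 = 0.
(b_12) alone gives b_12 = 1.
(~b_22) alone gives b_22 = 0.
(b_21) alone gives b_21 = 1.
(~b_31) alone gives b_31 = 0.
(b_32) alone gives b_32 = 1.
That conflicts with the unit clause (~b_32).
Neither b_11 = 1 nor b_11 = 0 works.
No assignment satisfies every clause.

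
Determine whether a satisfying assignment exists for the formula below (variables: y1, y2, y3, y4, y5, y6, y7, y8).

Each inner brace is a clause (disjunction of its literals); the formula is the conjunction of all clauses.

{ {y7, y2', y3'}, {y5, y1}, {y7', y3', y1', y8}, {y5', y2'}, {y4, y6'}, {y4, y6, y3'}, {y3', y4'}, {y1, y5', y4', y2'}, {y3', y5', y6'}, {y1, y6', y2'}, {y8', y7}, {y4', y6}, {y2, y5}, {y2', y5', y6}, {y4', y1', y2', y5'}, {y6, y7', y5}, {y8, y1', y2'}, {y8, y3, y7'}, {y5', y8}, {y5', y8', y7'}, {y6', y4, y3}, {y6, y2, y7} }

Yes

Case y5 = 0:
Unit clause (y1) forces y1 = 1.
Unit clause (y2) forces y2 = 1.
Unit clause (y8) forces y8 = 1.
Unit clause (y7) forces y7 = 1.
Unit clause (y6) forces y6 = 1.
Unit clause (y4) forces y4 = 1.
Unit clause (y3') forces y3 = 0.
This assignment satisfies each clause.
A satisfying assignment: y1=1; y2=1; y3=0; y4=1; y5=0; y6=1; y7=1; y8=1.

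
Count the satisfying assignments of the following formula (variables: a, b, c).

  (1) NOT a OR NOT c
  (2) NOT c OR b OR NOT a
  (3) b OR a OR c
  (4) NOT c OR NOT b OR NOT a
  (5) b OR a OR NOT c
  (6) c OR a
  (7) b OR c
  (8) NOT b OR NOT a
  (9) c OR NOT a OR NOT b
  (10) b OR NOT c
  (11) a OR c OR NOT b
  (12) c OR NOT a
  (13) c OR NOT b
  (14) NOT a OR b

There are 2^3 = 8 truth assignments over (a, b, c).
Check each against the 14 clauses (columns in the order a, b, c):
  F F F  ✗ fails (b OR a OR c)
  F F T  ✗ fails (b OR a OR NOT c)
  F T F  ✗ fails (c OR a)
  F T T  ✓ satisfies all
  T F F  ✗ fails (b OR c)
  T F T  ✗ fails (NOT a OR NOT c)
  T T F  ✗ fails (NOT b OR NOT a)
  T T T  ✗ fails (NOT a OR NOT c)
1 of the 8 rows is a model.

1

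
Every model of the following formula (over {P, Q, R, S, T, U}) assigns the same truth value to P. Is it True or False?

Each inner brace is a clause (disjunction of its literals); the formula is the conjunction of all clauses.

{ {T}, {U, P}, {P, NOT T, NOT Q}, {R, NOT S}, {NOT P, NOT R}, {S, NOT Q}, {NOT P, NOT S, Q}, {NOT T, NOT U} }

Suppose P = false.
Unit clause (T) forces T = true.
Unit clause (U) forces U = true.
That conflicts with the unit clause (NOT U).
So every satisfying assignment has P = True.

True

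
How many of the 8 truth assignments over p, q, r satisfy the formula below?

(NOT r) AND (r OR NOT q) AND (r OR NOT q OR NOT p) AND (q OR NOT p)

1

There are 2^3 = 8 truth assignments over (p, q, r).
Check each against the 4 clauses (columns in the order p, q, r):
  F F F  ✓ satisfies all
  F F T  ✗ fails (NOT r)
  F T F  ✗ fails (r OR NOT q)
  F T T  ✗ fails (NOT r)
  T F F  ✗ fails (q OR NOT p)
  T F T  ✗ fails (NOT r)
  T T F  ✗ fails (r OR NOT q)
  T T T  ✗ fails (NOT r)
1 of the 8 rows is a model.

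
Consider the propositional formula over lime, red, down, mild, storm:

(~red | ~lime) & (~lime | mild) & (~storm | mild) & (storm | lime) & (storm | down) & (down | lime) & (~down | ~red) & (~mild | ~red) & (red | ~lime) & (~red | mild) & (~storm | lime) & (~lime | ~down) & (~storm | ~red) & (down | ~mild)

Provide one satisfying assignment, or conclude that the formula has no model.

UNSATISFIABLE

Branch on red: set red = 0.
The clause (~lime) is unit, so lime = 0.
The clause (storm) is unit, so storm = 1.
That conflicts with the unit clause (~storm).
That branch fails; take red = 1 instead.
The clause (~lime) is unit, so lime = 0.
The clause (storm) is unit, so storm = 1.
That conflicts with the unit clause (~storm).
Either choice for red ends in contradiction.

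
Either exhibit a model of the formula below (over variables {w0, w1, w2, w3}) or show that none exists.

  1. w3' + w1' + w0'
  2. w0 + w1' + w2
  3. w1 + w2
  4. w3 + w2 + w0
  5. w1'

From the singleton clause (w1'), w1 = 0.
From the singleton clause (w2), w2 = 1.
All clauses hold; w0, w3 can take either value.

w0: 1; w1: 0; w2: 1; w3: 0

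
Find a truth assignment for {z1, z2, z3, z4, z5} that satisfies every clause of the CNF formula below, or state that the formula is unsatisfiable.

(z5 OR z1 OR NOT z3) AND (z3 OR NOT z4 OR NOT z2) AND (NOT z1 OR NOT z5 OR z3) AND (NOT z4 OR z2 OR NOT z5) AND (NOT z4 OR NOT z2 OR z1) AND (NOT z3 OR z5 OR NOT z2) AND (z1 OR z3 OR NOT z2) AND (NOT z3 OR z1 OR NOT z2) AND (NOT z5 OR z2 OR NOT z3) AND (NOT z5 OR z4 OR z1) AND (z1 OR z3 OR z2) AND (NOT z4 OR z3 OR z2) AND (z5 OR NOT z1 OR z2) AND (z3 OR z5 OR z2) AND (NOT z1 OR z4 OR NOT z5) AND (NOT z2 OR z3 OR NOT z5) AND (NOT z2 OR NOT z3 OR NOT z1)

z1=true, z2=true, z3=false, z4=false, z5=false

Suppose z5 = false.
Suppose z1 = true.
From the singleton clause (z2), z2 = true.
From the singleton clause (NOT z3), z3 = false.
From the singleton clause (NOT z4), z4 = false.
This assignment satisfies each clause.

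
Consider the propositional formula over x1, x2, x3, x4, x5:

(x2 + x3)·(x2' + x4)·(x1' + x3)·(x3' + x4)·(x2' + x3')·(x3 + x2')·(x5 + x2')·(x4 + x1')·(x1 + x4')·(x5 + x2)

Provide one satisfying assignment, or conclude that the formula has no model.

x1: 1; x2: 0; x3: 1; x4: 1; x5: 1

Case x2 = 0:
The clause (x3) is unit, so x3 = 1.
The clause (x4) is unit, so x4 = 1.
The clause (x1) is unit, so x1 = 1.
The clause (x5) is unit, so x5 = 1.
All clauses are satisfied.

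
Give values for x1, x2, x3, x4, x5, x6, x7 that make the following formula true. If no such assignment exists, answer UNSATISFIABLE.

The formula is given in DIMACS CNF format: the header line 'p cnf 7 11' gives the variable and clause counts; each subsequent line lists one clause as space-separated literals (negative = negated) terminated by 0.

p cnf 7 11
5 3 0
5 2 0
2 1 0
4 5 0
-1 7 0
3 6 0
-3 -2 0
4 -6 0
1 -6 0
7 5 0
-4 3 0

Case x5 = True:
Case x2 = False:
Unit clause (x1) forces x1 = True.
Unit clause (x7) forces x7 = True.
Case x3 = True:
Case x4 = False:
Unit clause (¬x6) forces x6 = False.
Every clause now holds.

x1 ↦ True,  x2 ↦ False,  x3 ↦ True,  x4 ↦ False,  x5 ↦ True,  x6 ↦ False,  x7 ↦ True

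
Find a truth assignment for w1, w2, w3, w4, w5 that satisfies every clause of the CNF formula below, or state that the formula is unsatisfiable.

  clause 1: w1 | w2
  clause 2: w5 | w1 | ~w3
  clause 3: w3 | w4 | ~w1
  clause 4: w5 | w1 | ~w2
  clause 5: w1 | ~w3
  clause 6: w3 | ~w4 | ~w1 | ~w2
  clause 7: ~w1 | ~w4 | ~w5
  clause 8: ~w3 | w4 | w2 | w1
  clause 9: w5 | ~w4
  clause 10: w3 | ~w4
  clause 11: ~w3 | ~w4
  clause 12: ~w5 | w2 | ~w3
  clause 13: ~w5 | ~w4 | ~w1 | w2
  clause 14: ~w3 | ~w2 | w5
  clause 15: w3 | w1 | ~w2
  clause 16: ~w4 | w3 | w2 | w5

w1=1,  w2=0,  w3=1,  w4=0,  w5=0

Branch on w1: set w1 = 1.
Branch on w3: set w3 = 1.
Unit clause (~w4) forces w4 = 0.
Branch on w5: set w5 = 0.
Unit clause (~w2) forces w2 = 0.
This assignment satisfies each clause.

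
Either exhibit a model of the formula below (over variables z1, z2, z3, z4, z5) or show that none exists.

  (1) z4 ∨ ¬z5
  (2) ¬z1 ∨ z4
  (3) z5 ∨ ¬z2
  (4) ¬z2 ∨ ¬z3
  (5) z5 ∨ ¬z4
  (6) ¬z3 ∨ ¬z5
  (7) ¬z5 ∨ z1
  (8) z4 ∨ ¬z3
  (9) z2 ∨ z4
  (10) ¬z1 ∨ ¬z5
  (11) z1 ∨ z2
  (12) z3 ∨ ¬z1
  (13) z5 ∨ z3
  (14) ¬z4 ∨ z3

Suppose z4 = True.
(z5) alone gives z5 = True.
(¬z3) alone gives z3 = False.
But (z3) is also a unit clause — contradiction.
That branch fails; take z4 = False instead.
(¬z5) alone gives z5 = False.
(¬z1) alone gives z1 = False.
(¬z2) alone gives z2 = False.
But (z2) is also a unit clause — contradiction.
Either choice for z4 ends in contradiction.

UNSATISFIABLE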